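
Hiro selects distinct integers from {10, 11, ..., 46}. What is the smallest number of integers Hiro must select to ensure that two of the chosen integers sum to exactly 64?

24

Two chosen integers sum to 64 exactly when both halves of some pair {x, 64−x} with 18 ≤ x ≤ 64−x ≤ 46 are chosen — 14 such pairs.
The remaining 9 elements (those with no distinct partner in range) can never complete a 64-sum, so the worst case takes all of them and one from each pair: 9 + 14 = 23.
By the pigeonhole principle, the 24th integer has to be the second member of some pair, so 23 + 1 = 24.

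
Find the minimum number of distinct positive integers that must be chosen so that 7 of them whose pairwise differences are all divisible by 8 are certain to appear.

Integers whose pairwise differences are multiples of 8 are exactly those sharing a remainder mod 8. By pigeonhole, the 8 residue classes mod 8 are the pigeonholes.
With 48 integers one could put 6 in each residue class and have no class reach 7.
The 49th integer pushes some class to 7, so 8·6 + 1 = 49.

49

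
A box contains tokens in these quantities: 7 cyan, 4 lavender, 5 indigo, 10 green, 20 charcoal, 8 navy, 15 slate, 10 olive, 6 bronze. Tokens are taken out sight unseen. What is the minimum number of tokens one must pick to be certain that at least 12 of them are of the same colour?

73

Pigeonhole: put each drawn token into a box by colour. The largest draw with every box below 12 takes min(count, 11) from each colour; colours with fewer than 11 contribute all they have.
Σ min(cᵢ, 11) = 7 + 4 + 5 + 10 + 11 + 8 + 11 + 10 + 6 = 72.
Draw number 72 + 1 = 73 must push one box to 12.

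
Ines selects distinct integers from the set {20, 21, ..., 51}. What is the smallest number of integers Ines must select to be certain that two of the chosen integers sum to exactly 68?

Group the elements by complementary pair {x, 68−x}: {20,48}, {21,47}, {22,46}, …, giving 14 two-element pairs; the single value 34 (it cannot pair with itself since the integers are distinct); and 3 integers whose partner 68−x falls outside [20,51].
By pigeonhole, treating each of those 18 groups as a pigeonhole, one can pick one integer per group — 18 integers — with no two summing to 68.
The 19th integer lands in an occupied pair, forcing a sum of 68.

19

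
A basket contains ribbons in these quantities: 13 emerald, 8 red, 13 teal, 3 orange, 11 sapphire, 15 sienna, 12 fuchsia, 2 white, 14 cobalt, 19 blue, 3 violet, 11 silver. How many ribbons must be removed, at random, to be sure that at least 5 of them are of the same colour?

The 12 colours are the holes; the ribbons drawn are the pigeons.
To avoid 5 of any one colour, the worst case takes at most 4 of each colour, or every ribbon of a colour that has fewer than 4.
That gives 4 + 4 + 4 + 3 + 4 + 4 + 4 + 2 + 4 + 4 + 3 + 4 = 44 ribbons with no colour reaching 5.
The next ribbon forces some colour to 5, so 44 + 1 = 45.

45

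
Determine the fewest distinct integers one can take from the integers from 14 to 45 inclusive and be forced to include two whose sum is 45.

24

Group the elements by complementary pair {x, 45−x}: {14,31}, {15,30}, {16,29}, …, giving 9 two-element pairs and 14 integers whose partner 45−x falls outside [14,45].
Treating each of those 23 groups as a pigeonhole, one can pick one integer per group — 23 integers — with no two summing to 45.
The 24th integer lands in an occupied pair, forcing a sum of 45.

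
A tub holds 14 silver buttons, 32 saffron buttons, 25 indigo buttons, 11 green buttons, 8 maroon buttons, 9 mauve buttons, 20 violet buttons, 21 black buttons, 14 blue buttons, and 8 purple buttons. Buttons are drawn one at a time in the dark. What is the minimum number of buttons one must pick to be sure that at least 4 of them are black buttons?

145

In the worst case for collecting black buttons, every non-black button comes out first.
There are 14 + 32 + 25 + 11 + 8 + 9 + 20 + 14 + 8 = 141 non-black buttons altogether.
After those, each further button must be black, so 141 + 4 = 145 draws guarantee 4 black buttons.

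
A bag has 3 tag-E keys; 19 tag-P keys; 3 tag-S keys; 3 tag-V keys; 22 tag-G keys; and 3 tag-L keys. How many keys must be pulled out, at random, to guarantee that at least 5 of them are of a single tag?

21

By pigeonhole, put each drawn key into a box by tag. The largest draw with every box below 5 takes min(count, 4) from each tag; tags with fewer than 4 contribute all they have.
Σ min(cᵢ, 4) = 3 + 4 + 3 + 3 + 4 + 3 = 20.
Draw number 20 + 1 = 21 must push one box to 5.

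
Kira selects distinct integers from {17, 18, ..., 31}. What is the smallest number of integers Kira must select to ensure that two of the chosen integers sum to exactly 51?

Two chosen integers sum to 51 exactly when both halves of some pair {x, 51−x} with 20 ≤ x ≤ 51−x ≤ 31 are chosen — 6 such pairs.
The remaining 3 elements (those with no distinct partner in range) can never complete a 51-sum, so the worst case takes all of them and one from each pair: 3 + 6 = 9.
By the pigeonhole principle, the 10th integer has to be the second member of some pair, so 9 + 1 = 10.

10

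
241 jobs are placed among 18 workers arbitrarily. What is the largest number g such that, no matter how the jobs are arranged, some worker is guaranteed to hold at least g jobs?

14

Pigeonhole: the 18 workers are the holes and the 241 jobs are the pigeons.
If every worker held at most 13 jobs, the total would be at most 18 × 13 = 234, which is less than 241.
So some worker holds at least ⌈241/18⌉ = 14 jobs.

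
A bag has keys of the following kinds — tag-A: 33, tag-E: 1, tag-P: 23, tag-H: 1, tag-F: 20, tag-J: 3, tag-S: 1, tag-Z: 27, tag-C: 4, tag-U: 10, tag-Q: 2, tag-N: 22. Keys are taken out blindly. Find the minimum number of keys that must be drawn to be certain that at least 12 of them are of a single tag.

78

By the pigeonhole principle, put each drawn key into a box by tag. The largest draw with every box below 12 takes min(count, 11) from each tag; tags with fewer than 11 contribute all they have.
Σ min(cᵢ, 11) = 11 + 1 + 11 + 1 + 11 + 3 + 1 + 11 + 4 + 10 + 2 + 11 = 77.
Draw number 77 + 1 = 78 must push one box to 12.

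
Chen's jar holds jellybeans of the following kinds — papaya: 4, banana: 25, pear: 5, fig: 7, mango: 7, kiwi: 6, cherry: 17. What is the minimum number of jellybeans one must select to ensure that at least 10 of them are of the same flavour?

By the pigeonhole principle, the 7 flavours are the holes; the jellybeans drawn are the pigeons.
To avoid 10 of any one flavour, the worst case takes at most 9 of each flavour, or every jellybean of a flavour that has fewer than 9.
That gives 4 + 9 + 5 + 7 + 7 + 6 + 9 = 47 jellybeans with no flavour reaching 10.
The next jellybean forces some flavour to 10, so 47 + 1 = 48.

48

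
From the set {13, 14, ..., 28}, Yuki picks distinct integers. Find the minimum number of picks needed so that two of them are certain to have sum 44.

11

Group the elements by complementary pair {x, 44−x}: {16,28}, {17,27}, {18,26}, …, giving 6 two-element pairs, the single value 22 (it cannot pair with itself since the integers are distinct), and 3 integers whose partner 44−x falls outside [13,28].
Treating each of those 10 groups as a pigeonhole, one can pick one integer per group — 10 integers — with no two summing to 44.
The 11th integer lands in an occupied pair, forcing a sum of 44.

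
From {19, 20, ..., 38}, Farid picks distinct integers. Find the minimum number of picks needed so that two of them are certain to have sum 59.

Two chosen integers sum to 59 exactly when both halves of some pair {x, 59−x} with 21 ≤ x ≤ 59−x ≤ 38 are chosen — 9 such pairs.
The remaining 2 elements (those with no distinct partner in range) can never complete a 59-sum, so the worst case takes all of them and one from each pair: 2 + 9 = 11.
The 12th integer has to be the second member of some pair, so 11 + 1 = 12.

12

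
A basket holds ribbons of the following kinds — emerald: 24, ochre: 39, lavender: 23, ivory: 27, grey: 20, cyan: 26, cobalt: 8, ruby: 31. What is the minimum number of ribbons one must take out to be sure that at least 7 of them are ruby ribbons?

174

In the worst case for collecting ruby ribbons, every non-ruby ribbon comes out first.
There are 24 + 39 + 23 + 27 + 20 + 26 + 8 = 167 non-ruby ribbons altogether.
After those, each further ribbon must be ruby, so 167 + 7 = 174 draws guarantee 7 ruby ribbons.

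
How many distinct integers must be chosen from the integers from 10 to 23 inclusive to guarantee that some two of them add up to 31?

Group the elements by complementary pair {x, 31−x}: {10,21}, {11,20}, {12,19}, …, giving 6 two-element pairs and 2 integers whose partner 31−x falls outside [10,23].
By pigeonhole, treating each of those 8 groups as a pigeonhole, one can pick one integer per group — 8 integers — with no two summing to 31.
The 9th integer lands in an occupied pair, forcing a sum of 31.

9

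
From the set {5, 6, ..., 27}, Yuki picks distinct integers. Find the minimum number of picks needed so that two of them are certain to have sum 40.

Group the elements by complementary pair {x, 40−x}: {13,27}, {14,26}, {15,25}, …, giving 7 two-element pairs; the single value 20 (it cannot pair with itself since the integers are distinct); and 8 integers whose partner 40−x falls outside [5,27].
Treating each of those 16 groups as a pigeonhole, one can pick one integer per group — 16 integers — with no two summing to 40.
The 17th integer lands in an occupied pair, forcing a sum of 40.

17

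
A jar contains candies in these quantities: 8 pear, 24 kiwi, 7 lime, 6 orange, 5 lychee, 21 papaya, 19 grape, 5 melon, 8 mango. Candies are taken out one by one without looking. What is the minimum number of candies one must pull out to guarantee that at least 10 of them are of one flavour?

67

Put each drawn candy into a box by flavour. The largest draw with every box below 10 takes min(count, 9) from each flavour; flavours with fewer than 9 contribute all they have.
Σ min(cᵢ, 9) = 8 + 9 + 7 + 6 + 5 + 9 + 9 + 5 + 8 = 66.
Draw number 66 + 1 = 67 must push one box to 10.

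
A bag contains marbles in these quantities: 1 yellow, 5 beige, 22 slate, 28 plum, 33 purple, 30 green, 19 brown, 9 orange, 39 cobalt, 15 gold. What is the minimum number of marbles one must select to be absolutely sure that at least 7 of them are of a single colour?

An adversary could hand out at most 6 marbles per colour (yellow, beige run out sooner): 1 + 5 + 6 + 6 + 6 + 6 + 6 + 6 + 6 + 6 = 54 marbles and still no colour has 7.
By pigeonhole, one more marble lands in a colour already at 6, so 55 draws are enough and 54 are not.

55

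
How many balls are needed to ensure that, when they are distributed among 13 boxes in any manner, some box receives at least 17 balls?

With 208 balls one could put exactly 16 in each of the 13 boxes, and no box would reach 17.
Pigeonhole: one more ball must land in a box that already has 16, giving it 17.
So 13 × 16 + 1 = 209 balls are required.

209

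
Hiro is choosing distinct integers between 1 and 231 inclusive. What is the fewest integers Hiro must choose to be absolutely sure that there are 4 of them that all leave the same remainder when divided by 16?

The 16 residue classes mod 16 are the pigeonholes.
With 48 integers one could put 3 in each residue class and have no class reach 4.
The 49th integer pushes some class to 4, so 16·3 + 1 = 49.

49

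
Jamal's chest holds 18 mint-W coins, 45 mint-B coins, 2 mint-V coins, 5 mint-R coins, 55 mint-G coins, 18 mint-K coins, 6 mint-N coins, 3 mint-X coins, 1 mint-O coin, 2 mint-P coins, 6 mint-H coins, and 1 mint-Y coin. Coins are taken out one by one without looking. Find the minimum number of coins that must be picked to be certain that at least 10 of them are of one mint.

By pigeonhole, the 12 mints are the holes; the coins drawn are the pigeons.
To avoid 10 of any one mint, the worst case takes at most 9 of each mint, or every coin of a mint that has fewer than 9.
That gives 9 + 9 + 2 + 5 + 9 + 9 + 6 + 3 + 1 + 2 + 6 + 1 = 62 coins with no mint reaching 10.
The next coin forces some mint to 10, so 62 + 1 = 63.

63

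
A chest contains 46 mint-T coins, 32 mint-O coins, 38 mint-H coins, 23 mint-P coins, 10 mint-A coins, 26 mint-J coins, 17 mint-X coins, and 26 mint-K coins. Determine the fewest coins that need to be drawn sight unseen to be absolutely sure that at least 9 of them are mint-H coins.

In the worst case for collecting mint-H coins, every non-mint-H coin comes out first.
There are 46 + 32 + 23 + 10 + 26 + 17 + 26 = 180 non-mint-H coins altogether.
After those, each further coin must be mint-H, so 180 + 9 = 189 draws guarantee 9 mint-H coins.

189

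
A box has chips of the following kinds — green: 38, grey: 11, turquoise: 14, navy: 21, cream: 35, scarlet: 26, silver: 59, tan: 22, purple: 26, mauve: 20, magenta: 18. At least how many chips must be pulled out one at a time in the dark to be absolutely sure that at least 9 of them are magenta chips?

281

In the worst case for collecting magenta chips, every non-magenta chip comes out first.
There are 38 + 11 + 14 + 21 + 35 + 26 + 59 + 22 + 26 + 20 = 272 non-magenta chips altogether.
After those, each further chip must be magenta, so 272 + 9 = 281 draws guarantee 9 magenta chips.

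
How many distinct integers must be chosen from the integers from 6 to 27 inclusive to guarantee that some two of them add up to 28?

15

Two chosen integers sum to 28 exactly when both halves of some pair {x, 28−x} with 6 ≤ x ≤ 28−x ≤ 22 are chosen — 8 such pairs.
The remaining 6 elements (those with no distinct partner in range) can never complete a 28-sum, so the worst case takes all of them and one from each pair: 6 + 8 = 14.
Pigeonhole: the 15th integer has to be the second member of some pair, so 14 + 1 = 15.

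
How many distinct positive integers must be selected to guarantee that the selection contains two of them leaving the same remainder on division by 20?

21

By pigeonhole, the 20 residue classes mod 20 are the pigeonholes.
With 20 integers one could put 1 in each residue class and have no class reach 2.
The 21st integer pushes some class to 2, so 20·1 + 1 = 21.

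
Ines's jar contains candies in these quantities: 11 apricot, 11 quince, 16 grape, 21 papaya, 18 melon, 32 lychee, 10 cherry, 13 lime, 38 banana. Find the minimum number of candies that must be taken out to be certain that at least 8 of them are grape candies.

162

In the worst case for collecting grape candies, every non-grape candy comes out first.
There are 11 + 11 + 21 + 18 + 32 + 10 + 13 + 38 = 154 non-grape candies altogether.
After those, each further candy must be grape, so 154 + 8 = 162 draws guarantee 8 grape candies.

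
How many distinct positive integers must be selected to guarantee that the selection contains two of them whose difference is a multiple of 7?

Integers whose pairwise differences are multiples of 7 are exactly those sharing a remainder mod 7. Pigeonhole: the 7 residue classes mod 7 are the pigeonholes.
With 7 integers one could put 1 in each residue class and have no class reach 2.
The 8th integer pushes some class to 2, so 7·1 + 1 = 8.

8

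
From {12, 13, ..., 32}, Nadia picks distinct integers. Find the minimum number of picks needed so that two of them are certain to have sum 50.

Two chosen integers sum to 50 exactly when both halves of some pair {x, 50−x} with 18 ≤ x ≤ 50−x ≤ 32 are chosen — 7 such pairs.
The remaining 7 elements (those with no distinct partner in range) can never complete a 50-sum, so the worst case takes all of them and one from each pair: 7 + 7 = 14.
The 15th integer has to be the second member of some pair, so 14 + 1 = 15.

15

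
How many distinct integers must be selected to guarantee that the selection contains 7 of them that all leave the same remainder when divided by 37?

Pigeonhole: the 37 residue classes mod 37 are the pigeonholes.
With 222 integers one could put 6 in each residue class and have no class reach 7.
The 223rd integer pushes some class to 7, so 37·6 + 1 = 223.

223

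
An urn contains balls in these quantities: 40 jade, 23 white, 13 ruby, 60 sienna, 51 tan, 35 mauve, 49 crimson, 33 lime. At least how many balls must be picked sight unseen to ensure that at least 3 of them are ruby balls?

In the worst case for collecting ruby balls, every non-ruby ball comes out first.
There are 40 + 23 + 60 + 51 + 35 + 49 + 33 = 291 non-ruby balls altogether.
After those, each further ball must be ruby, so 291 + 3 = 294 draws guarantee 3 ruby balls.

294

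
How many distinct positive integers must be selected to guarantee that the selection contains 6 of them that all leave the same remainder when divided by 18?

91

The 18 residue classes mod 18 are the pigeonholes.
With 90 integers one could put 5 in each residue class and have no class reach 6.
The 91st integer pushes some class to 6, so 18·5 + 1 = 91.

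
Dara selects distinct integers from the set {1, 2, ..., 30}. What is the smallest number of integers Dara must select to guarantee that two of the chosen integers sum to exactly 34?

18

A set avoiding the sum 34 can contain at most one of each pair {x, 34−x}, plus the 4 elements whose complement lies outside the range or equal to its own complement.
The integers 1, …, 17 (17 of them) are such a set: any two sum to at least 1+2 = 3 and at most 16+17 = 33 < 34.
Pigeonhole: any 18th integer completes one of the 13 pairs, so 18 choices force a sum of 34.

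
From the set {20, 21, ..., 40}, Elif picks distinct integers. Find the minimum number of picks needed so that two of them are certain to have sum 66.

Two chosen integers sum to 66 exactly when both halves of some pair {x, 66−x} with 26 ≤ x ≤ 66−x ≤ 40 are chosen — 7 such pairs.
The remaining 7 elements (those with no distinct partner in range) can never complete a 66-sum, so the worst case takes all of them and one from each pair: 7 + 7 = 14.
The 15th integer has to be the second member of some pair, so 14 + 1 = 15.

15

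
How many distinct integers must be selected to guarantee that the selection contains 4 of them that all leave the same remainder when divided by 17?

The 17 residue classes mod 17 are the pigeonholes.
With 51 integers one could put 3 in each residue class and have no class reach 4.
The 52nd integer pushes some class to 4, so 17·3 + 1 = 52.

52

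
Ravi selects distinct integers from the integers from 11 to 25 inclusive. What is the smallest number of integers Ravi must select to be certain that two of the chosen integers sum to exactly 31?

11

Group the elements by complementary pair {x, 31−x}: {11,20}, {12,19}, {13,18}, …, giving 5 two-element pairs and 5 integers whose partner 31−x falls outside [11,25].
Treating each of those 10 groups as a pigeonhole, one can pick one integer per group — 10 integers — with no two summing to 31.
The 11th integer lands in an occupied pair, forcing a sum of 31.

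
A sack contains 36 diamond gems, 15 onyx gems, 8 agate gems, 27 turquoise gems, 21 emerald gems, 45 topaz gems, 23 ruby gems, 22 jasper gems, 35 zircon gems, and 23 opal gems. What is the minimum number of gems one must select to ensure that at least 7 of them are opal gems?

In the worst case for collecting opal gems, every non-opal gem comes out first.
There are 36 + 15 + 8 + 27 + 21 + 45 + 23 + 22 + 35 = 232 non-opal gems altogether.
After those, each further gem must be opal, so 232 + 7 = 239 draws guarantee 7 opal gems.

239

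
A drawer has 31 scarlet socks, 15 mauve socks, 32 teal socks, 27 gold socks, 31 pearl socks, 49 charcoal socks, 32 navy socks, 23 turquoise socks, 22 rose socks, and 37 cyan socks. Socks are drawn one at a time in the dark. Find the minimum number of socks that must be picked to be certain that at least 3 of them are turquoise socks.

In the worst case for collecting turquoise socks, every non-turquoise sock comes out first.
There are 31 + 15 + 32 + 27 + 31 + 49 + 32 + 22 + 37 = 276 non-turquoise socks altogether.
After those, each further sock must be turquoise, so 276 + 3 = 279 draws guarantee 3 turquoise socks.

279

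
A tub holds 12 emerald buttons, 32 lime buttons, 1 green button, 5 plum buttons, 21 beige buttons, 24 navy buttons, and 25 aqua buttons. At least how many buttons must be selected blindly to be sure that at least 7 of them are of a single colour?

37

An adversary could hand out at most 6 buttons per colour (green, plum run out sooner): 6 + 6 + 1 + 5 + 6 + 6 + 6 = 36 buttons and still no colour has 7.
One more button lands in a colour already at 6, so 37 draws are enough and 36 are not.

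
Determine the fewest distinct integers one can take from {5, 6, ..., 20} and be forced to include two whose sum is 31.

Two chosen integers sum to 31 exactly when both halves of some pair {x, 31−x} with 11 ≤ x ≤ 31−x ≤ 20 are chosen — 5 such pairs.
The remaining 6 elements (those with no distinct partner in range) can never complete a 31-sum, so the worst case takes all of them and one from each pair: 6 + 5 = 11.
The 12th integer has to be the second member of some pair, so 11 + 1 = 12.

12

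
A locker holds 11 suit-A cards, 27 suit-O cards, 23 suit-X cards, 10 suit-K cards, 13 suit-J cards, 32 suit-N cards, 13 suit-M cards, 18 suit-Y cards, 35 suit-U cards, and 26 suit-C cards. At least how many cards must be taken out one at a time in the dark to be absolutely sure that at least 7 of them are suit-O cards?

In the worst case for collecting suit-O cards, every non-suit-O card comes out first.
There are 11 + 23 + 10 + 13 + 32 + 13 + 18 + 35 + 26 = 181 non-suit-O cards altogether.
After those, each further card must be suit-O, so 181 + 7 = 188 draws guarantee 7 suit-O cards.

188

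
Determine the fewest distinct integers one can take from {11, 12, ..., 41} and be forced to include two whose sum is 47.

19

Group the elements by complementary pair {x, 47−x}: {11,36}, {12,35}, {13,34}, …, giving 13 two-element pairs and 5 integers whose partner 47−x falls outside [11,41].
By pigeonhole, treating each of those 18 groups as a pigeonhole, one can pick one integer per group — 18 integers — with no two summing to 47.
The 19th integer lands in an occupied pair, forcing a sum of 47.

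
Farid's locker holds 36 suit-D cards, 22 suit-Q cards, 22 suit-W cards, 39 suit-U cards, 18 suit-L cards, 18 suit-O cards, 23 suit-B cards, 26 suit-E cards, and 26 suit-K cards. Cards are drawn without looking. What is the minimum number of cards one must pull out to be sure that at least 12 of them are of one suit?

100

Pigeonhole: put each drawn card into a box by suit. The largest draw with every box below 12 takes min(count, 11) from each suit.
Σ min(cᵢ, 11) = 11 + 11 + 11 + 11 + 11 + 11 + 11 + 11 + 11 = 99.
Draw number 99 + 1 = 100 must push one box to 12.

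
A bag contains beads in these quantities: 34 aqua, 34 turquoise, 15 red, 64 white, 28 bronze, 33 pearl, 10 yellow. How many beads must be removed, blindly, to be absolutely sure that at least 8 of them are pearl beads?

In the worst case for collecting pearl beads, every non-pearl bead comes out first.
There are 34 + 34 + 15 + 64 + 28 + 10 = 185 non-pearl beads altogether.
After those, each further bead must be pearl, so 185 + 8 = 193 draws guarantee 8 pearl beads.

193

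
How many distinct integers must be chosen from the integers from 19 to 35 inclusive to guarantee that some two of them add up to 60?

Group the elements by complementary pair {x, 60−x}: {25,35}, {26,34}, {27,33}, …, giving 5 two-element pairs, the single value 30 (it cannot pair with itself since the integers are distinct), and 6 integers whose partner 60−x falls outside [19,35].
Treating each of those 12 groups as a pigeonhole, one can pick one integer per group — 12 integers — with no two summing to 60.
The 13th integer lands in an occupied pair, forcing a sum of 60.

13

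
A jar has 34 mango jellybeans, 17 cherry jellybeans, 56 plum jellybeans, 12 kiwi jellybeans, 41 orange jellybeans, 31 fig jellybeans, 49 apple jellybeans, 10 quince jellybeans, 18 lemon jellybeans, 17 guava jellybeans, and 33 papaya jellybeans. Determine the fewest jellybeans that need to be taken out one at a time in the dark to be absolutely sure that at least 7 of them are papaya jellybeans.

In the worst case for collecting papaya jellybeans, every non-papaya jellybean comes out first.
There are 34 + 17 + 56 + 12 + 41 + 31 + 49 + 10 + 18 + 17 = 285 non-papaya jellybeans altogether.
After those, each further jellybean must be papaya, so 285 + 7 = 292 draws guarantee 7 papaya jellybeans.

292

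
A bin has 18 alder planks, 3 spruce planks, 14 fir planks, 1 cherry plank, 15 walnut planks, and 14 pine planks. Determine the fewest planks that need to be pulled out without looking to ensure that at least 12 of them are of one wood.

49

An adversary could hand out at most 11 planks per wood (spruce, cherry run out sooner): 11 + 3 + 11 + 1 + 11 + 11 = 48 planks and still no wood has 12.
One more plank lands in a wood already at 11, so 49 draws are enough and 48 are not.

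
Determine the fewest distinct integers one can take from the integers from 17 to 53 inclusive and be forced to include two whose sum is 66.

22

A set avoiding the sum 66 can contain at most one of each pair {x, 66−x}, plus the 5 elements whose complement lies outside the range or equal to its own complement.
The integers 33, …, 53 (21 of them) are such a set: any two sum to at least 33+34 = 67 > 66.
Pigeonhole: any 22nd integer completes one of the 16 pairs, so 22 choices force a sum of 66.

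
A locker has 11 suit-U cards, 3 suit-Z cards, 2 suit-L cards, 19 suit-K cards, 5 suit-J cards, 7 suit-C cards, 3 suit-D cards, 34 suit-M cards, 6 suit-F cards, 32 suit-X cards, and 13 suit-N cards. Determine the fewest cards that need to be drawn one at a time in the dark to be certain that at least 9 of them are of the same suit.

An adversary could hand out at most 8 cards per suit (6 suits run out sooner): 8 + 3 + 2 + 8 + 5 + 7 + 3 + 8 + 6 + 8 + 8 = 66 cards and still no suit has 9.
By the pigeonhole principle, one more card lands in a suit already at 8, so 67 draws are enough and 66 are not.

67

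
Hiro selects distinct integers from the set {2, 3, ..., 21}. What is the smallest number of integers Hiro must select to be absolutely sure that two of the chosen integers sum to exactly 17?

Two chosen integers sum to 17 exactly when both halves of some pair {x, 17−x} with 2 ≤ x ≤ 17−x ≤ 15 are chosen — 7 such pairs.
The remaining 6 elements (those with no distinct partner in range) can never complete a 17-sum, so the worst case takes all of them and one from each pair: 6 + 7 = 13.
The 14th integer has to be the second member of some pair, so 13 + 1 = 14.

14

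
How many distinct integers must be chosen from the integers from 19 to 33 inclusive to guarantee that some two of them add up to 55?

10

Two chosen integers sum to 55 exactly when both halves of some pair {x, 55−x} with 22 ≤ x ≤ 55−x ≤ 33 are chosen — 6 such pairs.
The remaining 3 elements (those with no distinct partner in range) can never complete a 55-sum, so the worst case takes all of them and one from each pair: 3 + 6 = 9.
By pigeonhole, the 10th integer has to be the second member of some pair, so 9 + 1 = 10.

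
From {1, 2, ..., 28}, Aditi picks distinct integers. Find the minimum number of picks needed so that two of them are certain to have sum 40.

Two chosen integers sum to 40 exactly when both halves of some pair {x, 40−x} with 12 ≤ x ≤ 40−x ≤ 28 are chosen — 8 such pairs.
The remaining 12 elements (those with no distinct partner in range) can never complete a 40-sum, so the worst case takes all of them and one from each pair: 12 + 8 = 20.
The 21st integer has to be the second member of some pair, so 20 + 1 = 21.

21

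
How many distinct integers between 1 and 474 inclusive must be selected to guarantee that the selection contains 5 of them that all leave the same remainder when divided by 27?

109

The 27 residue classes mod 27 are the pigeonholes.
With 108 integers one could put 4 in each residue class and have no class reach 5.
The 109th integer pushes some class to 5, so 27·4 + 1 = 109.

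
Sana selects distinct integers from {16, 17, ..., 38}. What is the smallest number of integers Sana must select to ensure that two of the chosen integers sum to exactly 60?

A set avoiding the sum 60 can contain at most one of each pair {x, 60−x}, plus the 7 elements whose complement lies outside the range or equal to its own complement.
The integers 16, …, 30 (15 of them) are such a set: any two sum to at least 16+17 = 33 and at most 29+30 = 59 < 60.
Any 16th integer completes one of the 8 pairs, so 16 choices force a sum of 60.

16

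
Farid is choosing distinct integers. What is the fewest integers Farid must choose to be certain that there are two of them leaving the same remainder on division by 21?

By pigeonhole, the 21 residue classes mod 21 are the pigeonholes.
With 21 integers one could put 1 in each residue class and have no class reach 2.
The 22nd integer pushes some class to 2, so 21·1 + 1 = 22.

22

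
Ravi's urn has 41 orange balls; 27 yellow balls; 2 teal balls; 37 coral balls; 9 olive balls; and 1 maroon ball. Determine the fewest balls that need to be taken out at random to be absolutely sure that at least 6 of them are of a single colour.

24

Put each drawn ball into a box by colour. The largest draw with every box below 6 takes min(count, 5) from each colour; colours with fewer than 5 contribute all they have.
Σ min(cᵢ, 5) = 5 + 5 + 2 + 5 + 5 + 1 = 23.
Draw number 23 + 1 = 24 must push one box to 6.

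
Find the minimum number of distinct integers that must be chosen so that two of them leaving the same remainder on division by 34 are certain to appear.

Pigeonhole: the 34 residue classes mod 34 are the pigeonholes.
With 34 integers one could put 1 in each residue class and have no class reach 2.
The 35th integer pushes some class to 2, so 34·1 + 1 = 35.

35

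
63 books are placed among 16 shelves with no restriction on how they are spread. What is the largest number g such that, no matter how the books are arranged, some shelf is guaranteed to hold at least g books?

The 16 shelves are the holes and the 63 books are the pigeons.
If every shelf held at most 3 books, the total would be at most 16 × 3 = 48, which is less than 63.
So some shelf holds at least ⌈63/16⌉ = 4 books.

4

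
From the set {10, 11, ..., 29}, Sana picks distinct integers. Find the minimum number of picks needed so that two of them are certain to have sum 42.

Two chosen integers sum to 42 exactly when both halves of some pair {x, 42−x} with 13 ≤ x ≤ 42−x ≤ 29 are chosen — 8 such pairs.
The remaining 4 elements (those with no distinct partner in range) can never complete a 42-sum, so the worst case takes all of them and one from each pair: 4 + 8 = 12.
The 13th integer has to be the second member of some pair, so 12 + 1 = 13.

13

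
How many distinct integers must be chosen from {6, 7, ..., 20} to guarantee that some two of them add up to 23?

10

Two chosen integers sum to 23 exactly when both halves of some pair {x, 23−x} with 6 ≤ x ≤ 23−x ≤ 17 are chosen — 6 such pairs.
The remaining 3 elements (those with no distinct partner in range) can never complete a 23-sum, so the worst case takes all of them and one from each pair: 3 + 6 = 9.
The 10th integer has to be the second member of some pair, so 9 + 1 = 10.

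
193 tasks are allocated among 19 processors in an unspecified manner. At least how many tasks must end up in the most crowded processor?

11

The 19 processors are the holes and the 193 tasks are the pigeons.
If every processor held at most 10 tasks, the total would be at most 19 × 10 = 190, which is less than 193.
So some processor holds at least ⌈193/19⌉ = 11 tasks.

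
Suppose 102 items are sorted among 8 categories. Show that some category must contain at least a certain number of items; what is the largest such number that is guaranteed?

13

By the pigeonhole principle, the 8 categories are the holes and the 102 items are the pigeons.
If every category held at most 12 items, the total would be at most 8 × 12 = 96, which is less than 102.
So some category holds at least ⌈102/8⌉ = 13 items.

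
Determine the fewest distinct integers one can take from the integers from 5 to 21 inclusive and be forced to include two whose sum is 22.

12

A set avoiding the sum 22 can contain at most one of each pair {x, 22−x}, plus the 5 elements whose complement lies outside the range or equal to its own complement.
The integers 11, …, 21 (11 of them) are such a set: any two sum to at least 11+12 = 23 > 22.
Any 12th integer completes one of the 6 pairs, so 12 choices force a sum of 22.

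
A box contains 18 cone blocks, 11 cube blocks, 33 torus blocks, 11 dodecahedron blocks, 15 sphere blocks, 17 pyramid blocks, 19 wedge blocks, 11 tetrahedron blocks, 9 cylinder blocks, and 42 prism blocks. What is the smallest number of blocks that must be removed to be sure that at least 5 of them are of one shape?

An adversary could hand out at most 4 blocks per shape: 4 + 4 + 4 + 4 + 4 + 4 + 4 + 4 + 4 + 4 = 40 blocks and still no shape has 5.
One more block lands in a shape already at 4, so 41 draws are enough and 40 are not.

41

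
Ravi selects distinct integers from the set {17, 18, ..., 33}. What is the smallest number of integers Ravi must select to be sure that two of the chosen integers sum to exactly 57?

A set avoiding the sum 57 can contain at most one of each pair {x, 57−x}, plus the 7 elements whose complement lies outside the range.
The integers 17, …, 28 (12 of them) are such a set: any two sum to at least 17+18 = 35 and at most 27+28 = 55 < 57.
By the pigeonhole principle, any 13th integer completes one of the 5 pairs, so 13 choices force a sum of 57.

13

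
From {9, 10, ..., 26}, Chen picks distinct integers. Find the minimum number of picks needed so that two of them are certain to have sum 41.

Two chosen integers sum to 41 exactly when both halves of some pair {x, 41−x} with 15 ≤ x ≤ 41−x ≤ 26 are chosen — 6 such pairs.
The remaining 6 elements (those with no distinct partner in range) can never complete a 41-sum, so the worst case takes all of them and one from each pair: 6 + 6 = 12.
The 13th integer has to be the second member of some pair, so 12 + 1 = 13.

13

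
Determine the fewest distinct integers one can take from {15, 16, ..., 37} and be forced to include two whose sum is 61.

17

A set avoiding the sum 61 can contain at most one of each pair {x, 61−x}, plus the 9 elements whose complement lies outside the range.
The integers 15, …, 30 (16 of them) are such a set: any two sum to at least 15+16 = 31 and at most 29+30 = 59 < 61.
By pigeonhole, any 17th integer completes one of the 7 pairs, so 17 choices force a sum of 61.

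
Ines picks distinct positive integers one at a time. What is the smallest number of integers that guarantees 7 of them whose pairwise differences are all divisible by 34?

205

Integers whose pairwise differences are multiples of 34 are exactly those sharing a remainder mod 34. The 34 residue classes mod 34 are the pigeonholes.
With 204 integers one could put 6 in each residue class and have no class reach 7.
The 205th integer pushes some class to 7, so 34·6 + 1 = 205.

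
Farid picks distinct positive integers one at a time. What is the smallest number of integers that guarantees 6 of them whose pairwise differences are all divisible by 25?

126

Integers whose pairwise differences are multiples of 25 are exactly those sharing a remainder mod 25. By the pigeonhole principle, the 25 residue classes mod 25 are the pigeonholes.
With 125 integers one could put 5 in each residue class and have no class reach 6.
The 126th integer pushes some class to 6, so 25·5 + 1 = 126.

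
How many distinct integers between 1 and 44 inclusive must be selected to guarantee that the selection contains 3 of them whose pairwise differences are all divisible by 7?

Integers whose pairwise differences are multiples of 7 are exactly those sharing a remainder mod 7. By the pigeonhole principle, the 7 residue classes mod 7 are the pigeonholes.
With 14 integers one could put 2 in each residue class and have no class reach 3.
The 15th integer pushes some class to 3, so 7·2 + 1 = 15.

15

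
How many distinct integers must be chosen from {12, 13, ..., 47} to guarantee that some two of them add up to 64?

Group the elements by complementary pair {x, 64−x}: {17,47}, {18,46}, {19,45}, …, giving 15 two-element pairs, the single value 32 (it cannot pair with itself since the integers are distinct), and 5 integers whose partner 64−x falls outside [12,47].
Pigeonhole: treating each of those 21 groups as a pigeonhole, one can pick one integer per group — 21 integers — with no two summing to 64.
The 22nd integer lands in an occupied pair, forcing a sum of 64.

22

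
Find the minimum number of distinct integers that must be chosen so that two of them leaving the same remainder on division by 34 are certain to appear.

35

The 34 residue classes mod 34 are the pigeonholes.
With 34 integers one could put 1 in each residue class and have no class reach 2.
The 35th integer pushes some class to 2, so 34·1 + 1 = 35.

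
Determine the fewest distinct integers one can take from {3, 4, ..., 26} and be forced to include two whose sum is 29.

A set avoiding the sum 29 can contain at most one of each pair {x, 29−x}.
The integers 15, …, 26 (12 of them) are such a set: any two sum to at least 15+16 = 31 > 29.
Any 13th integer completes one of the 12 pairs, so 13 choices force a sum of 29.

13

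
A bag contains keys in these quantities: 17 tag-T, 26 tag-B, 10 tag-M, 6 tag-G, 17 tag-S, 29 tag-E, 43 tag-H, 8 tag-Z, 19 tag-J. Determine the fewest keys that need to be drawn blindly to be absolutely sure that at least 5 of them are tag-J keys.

161

In the worst case for collecting tag-J keys, every non-tag-J key comes out first.
There are 17 + 26 + 10 + 6 + 17 + 29 + 43 + 8 = 156 non-tag-J keys altogether.
After those, each further key must be tag-J, so 156 + 5 = 161 draws guarantee 5 tag-J keys.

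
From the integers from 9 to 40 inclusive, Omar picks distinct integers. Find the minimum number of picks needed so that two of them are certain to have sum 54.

20

Two chosen integers sum to 54 exactly when both halves of some pair {x, 54−x} with 14 ≤ x ≤ 54−x ≤ 40 are chosen — 13 such pairs.
The remaining 6 elements (those with no distinct partner in range) can never complete a 54-sum, so the worst case takes all of them and one from each pair: 6 + 13 = 19.
By pigeonhole, the 20th integer has to be the second member of some pair, so 19 + 1 = 20.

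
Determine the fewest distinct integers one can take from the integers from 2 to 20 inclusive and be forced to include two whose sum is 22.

11

Two chosen integers sum to 22 exactly when both halves of some pair {x, 22−x} with 2 ≤ x ≤ 22−x ≤ 20 are chosen — 9 such pairs.
The remaining 1 element (those with no distinct partner in range) can never complete a 22-sum, so the worst case takes all of them and one from each pair: 1 + 9 = 10.
The 11th integer has to be the second member of some pair, so 10 + 1 = 11.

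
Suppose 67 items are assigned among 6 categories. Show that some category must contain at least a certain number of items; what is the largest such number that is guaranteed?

12

By pigeonhole, the 6 categories are the holes and the 67 items are the pigeons.
If every category held at most 11 items, the total would be at most 6 × 11 = 66, which is less than 67.
So some category holds at least ⌈67/6⌉ = 12 items.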